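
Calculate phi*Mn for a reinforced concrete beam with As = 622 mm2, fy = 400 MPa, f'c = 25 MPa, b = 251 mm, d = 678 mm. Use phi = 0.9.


a = As * fy / (0.85 * f'c * b)
= 622 * 400 / (0.85 * 25 * 251)
= 46.6464 mm
Mn = As * fy * (d - a/2) / 10^6
= 162.8836 kN-m
phi*Mn = 0.9 * 162.8836 = 146.6 kN-m

146.6


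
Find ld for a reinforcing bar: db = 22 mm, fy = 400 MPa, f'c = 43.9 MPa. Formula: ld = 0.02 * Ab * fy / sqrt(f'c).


Ab = pi * 22^2 / 4 = 380.133 mm2
ld = 0.02 * 380.133 * 400 / sqrt(43.9)
= 459.0 mm

459.0


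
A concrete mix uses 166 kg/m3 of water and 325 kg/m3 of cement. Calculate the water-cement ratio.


w/c = water / cement
w/c = 166 / 325 = 0.511

0.511


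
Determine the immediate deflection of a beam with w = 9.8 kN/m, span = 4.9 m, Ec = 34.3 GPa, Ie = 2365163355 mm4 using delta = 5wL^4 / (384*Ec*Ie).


Convert: L = 4.9 m = 4900 mm, Ec = 34.3 GPa = 34300 MPa
delta = 5 * 9.8 * 4900^4 / (384 * 34300 * 2365163355)
= 0.91 mm

0.91


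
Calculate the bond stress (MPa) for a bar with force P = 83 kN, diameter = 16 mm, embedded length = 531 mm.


u = P / (pi * db * ld)
= 83 * 1000 / (pi * 16 * 531)
= 3.11 MPa

3.11


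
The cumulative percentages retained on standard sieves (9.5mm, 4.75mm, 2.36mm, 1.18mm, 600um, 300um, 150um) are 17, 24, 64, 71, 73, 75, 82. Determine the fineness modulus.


FM = sum(cumulative % retained) / 100
= 406 / 100
= 4.06

4.06


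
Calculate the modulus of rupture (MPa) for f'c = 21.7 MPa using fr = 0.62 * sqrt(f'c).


fr = 0.62 * sqrt(21.7)
= 2.888 MPa

2.888


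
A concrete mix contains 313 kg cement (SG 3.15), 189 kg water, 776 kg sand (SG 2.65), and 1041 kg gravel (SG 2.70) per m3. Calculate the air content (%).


Vol cement = 313 / (3.15 * 1000) = 0.099365 m3
Vol water = 189 / 1000 = 0.189 m3
Vol sand = 776 / (2.65 * 1000) = 0.29283 m3
Vol gravel = 1041 / (2.70 * 1000) = 0.385556 m3
Total solid + water volume = 0.966751 m3
Air = (1 - 0.966751) * 100 = 3.32%

3.32


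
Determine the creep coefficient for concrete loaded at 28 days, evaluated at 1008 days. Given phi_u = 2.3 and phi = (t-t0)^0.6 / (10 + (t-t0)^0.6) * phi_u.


dt = 1008 - 28 = 980
phi = 980^0.6 / (10 + 980^0.6) * 2.3
= 1.982

1.982


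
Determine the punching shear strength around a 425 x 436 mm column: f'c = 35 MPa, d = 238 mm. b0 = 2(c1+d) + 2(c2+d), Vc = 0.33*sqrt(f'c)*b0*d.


b0 = 2*(425 + 238) + 2*(436 + 238) = 2674 mm
Vc = 0.33 * sqrt(35) * 2674 * 238 / 1000
= 1242.47 kN

1242.47


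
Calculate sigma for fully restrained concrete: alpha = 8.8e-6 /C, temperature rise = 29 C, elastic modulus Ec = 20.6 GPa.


sigma = alpha * dT * Ec
= 8.8e-6 * 29 * 20.6 * 1000
= 5.257 MPa

5.257


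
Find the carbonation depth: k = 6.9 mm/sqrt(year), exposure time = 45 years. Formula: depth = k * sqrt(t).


depth = k * sqrt(t)
= 6.9 * sqrt(45)
= 46.29 mm

46.29


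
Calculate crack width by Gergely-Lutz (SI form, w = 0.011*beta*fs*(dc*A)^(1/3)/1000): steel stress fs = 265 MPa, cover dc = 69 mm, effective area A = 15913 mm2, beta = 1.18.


w = 0.011 * beta * fs * (dc * A)^(1/3) / 1000
= 0.011 * 1.18 * 265 * (69 * 15913)^(1/3) / 1000
= 0.355 mm

0.355


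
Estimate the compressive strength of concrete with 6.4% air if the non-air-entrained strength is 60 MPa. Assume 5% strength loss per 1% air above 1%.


Strength loss = (6.4 - 1) * 5 = 27.0%
f'c = 60 * (1 - 27.0/100)
= 43.8 MPa

43.8


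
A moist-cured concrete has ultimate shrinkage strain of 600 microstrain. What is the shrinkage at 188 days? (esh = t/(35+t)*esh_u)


esh(188) = 188 / (35 + 188) * 600
= 188 / 223 * 600
= 505.8 microstrain

505.8


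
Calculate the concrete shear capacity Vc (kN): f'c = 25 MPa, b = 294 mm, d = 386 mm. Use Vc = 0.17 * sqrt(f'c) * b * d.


Vc = 0.17 * sqrt(25) * 294 * 386 / 1000
= 96.46 kN

96.46


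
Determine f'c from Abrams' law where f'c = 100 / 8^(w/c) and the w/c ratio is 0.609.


f'c = 100 / 8^0.609
= 100 / 3.548
= 28.19 MPa

28.19


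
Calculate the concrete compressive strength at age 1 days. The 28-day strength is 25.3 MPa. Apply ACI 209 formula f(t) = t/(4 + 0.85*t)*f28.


f(1) = 1 / (4 + 0.85 * 1) * 25.3
= 1 / 4.85 * 25.3
= 5.22 MPa

5.22


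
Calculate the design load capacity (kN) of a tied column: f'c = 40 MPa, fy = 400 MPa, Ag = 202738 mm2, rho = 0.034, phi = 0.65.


Ast = rho * Ag = 0.034 * 202738 = 6893.092 mm2
phi*Pn = 0.65 * 0.80 * (0.85 * 40 * (202738 - 6893.092) + 400 * 6893.092) / 1000
= 4896.3 kN

4896.3


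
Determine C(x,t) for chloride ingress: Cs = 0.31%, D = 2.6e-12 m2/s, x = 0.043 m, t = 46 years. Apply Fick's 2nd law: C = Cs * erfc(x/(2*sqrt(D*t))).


t_seconds = 46 * 365.25 * 24 * 3600 = 1451649600.0 s
arg = 0.043 / (2 * sqrt(2.6e-12 * 1451649600.0))
= 0.35
erfc(0.35) = 0.6207
C = 0.31 * 0.6207 = 0.1924%

0.1924


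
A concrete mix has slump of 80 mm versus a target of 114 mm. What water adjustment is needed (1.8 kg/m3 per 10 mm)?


Difference = 114 - 80 = 34 mm
Water adjustment = 34 * 1.8 / 10 = 6.1 kg/m3

6.1


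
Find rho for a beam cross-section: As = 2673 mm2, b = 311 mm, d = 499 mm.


rho = As / (b * d)
= 2673 / (311 * 499)
= 0.0172

0.0172


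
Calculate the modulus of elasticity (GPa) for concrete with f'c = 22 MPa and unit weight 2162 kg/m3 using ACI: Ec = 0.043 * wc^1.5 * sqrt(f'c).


Ec = 0.043 * 2162^1.5 * sqrt(22) / 1000
= 20.28 GPa

20.28


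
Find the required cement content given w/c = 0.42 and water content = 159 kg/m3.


Cement = water / (w/c)
= 159 / 0.42
= 378.6 kg/m3

378.6


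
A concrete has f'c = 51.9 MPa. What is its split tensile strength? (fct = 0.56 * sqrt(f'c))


fct = 0.56 * sqrt(51.9)
= 0.56 * 7.204
= 4.034 MPa

4.034


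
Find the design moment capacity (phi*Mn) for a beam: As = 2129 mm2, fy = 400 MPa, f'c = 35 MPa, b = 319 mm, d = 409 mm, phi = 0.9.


a = As * fy / (0.85 * f'c * b)
= 2129 * 400 / (0.85 * 35 * 319)
= 89.7342 mm
Mn = As * fy * (d - a/2) / 10^6
= 310.0956 kN-m
phi*Mn = 0.9 * 310.0956 = 279.09 kN-m

279.09


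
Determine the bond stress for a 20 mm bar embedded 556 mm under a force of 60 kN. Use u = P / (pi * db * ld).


u = P / (pi * db * ld)
= 60 * 1000 / (pi * 20 * 556)
= 1.717 MPa

1.717


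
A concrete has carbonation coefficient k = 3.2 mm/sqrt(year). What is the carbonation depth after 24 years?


depth = k * sqrt(t)
= 3.2 * sqrt(24)
= 15.68 mm

15.68


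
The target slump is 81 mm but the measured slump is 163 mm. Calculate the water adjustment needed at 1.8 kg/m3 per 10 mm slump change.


Difference = 81 - 163 = -82 mm
Water adjustment = -82 * 1.8 / 10 = -14.8 kg/m3

-14.8


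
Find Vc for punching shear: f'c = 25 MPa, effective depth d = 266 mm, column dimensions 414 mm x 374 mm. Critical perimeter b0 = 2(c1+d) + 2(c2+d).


b0 = 2*(414 + 266) + 2*(374 + 266) = 2640 mm
Vc = 0.33 * sqrt(25) * 2640 * 266 / 1000
= 1158.7 kN

1158.7


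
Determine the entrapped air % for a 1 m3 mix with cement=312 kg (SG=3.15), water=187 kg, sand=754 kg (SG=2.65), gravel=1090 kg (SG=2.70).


Vol cement = 312 / (3.15 * 1000) = 0.099048 m3
Vol water = 187 / 1000 = 0.187 m3
Vol sand = 754 / (2.65 * 1000) = 0.284528 m3
Vol gravel = 1090 / (2.70 * 1000) = 0.403704 m3
Total solid + water volume = 0.97428 m3
Air = (1 - 0.97428) * 100 = 2.57%

2.57


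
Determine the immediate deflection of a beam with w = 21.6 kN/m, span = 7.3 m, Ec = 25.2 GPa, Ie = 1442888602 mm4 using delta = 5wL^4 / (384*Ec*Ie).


Convert: L = 7.3 m = 7300 mm, Ec = 25.2 GPa = 25200 MPa
delta = 5 * 21.6 * 7300^4 / (384 * 25200 * 1442888602)
= 21.97 mm

21.97


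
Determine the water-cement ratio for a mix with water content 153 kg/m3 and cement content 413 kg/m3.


w/c = water / cement
w/c = 153 / 413 = 0.37

0.37


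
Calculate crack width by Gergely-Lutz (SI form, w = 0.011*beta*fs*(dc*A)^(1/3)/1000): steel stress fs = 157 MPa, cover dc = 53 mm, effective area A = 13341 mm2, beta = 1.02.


w = 0.011 * beta * fs * (dc * A)^(1/3) / 1000
= 0.011 * 1.02 * 157 * (53 * 13341)^(1/3) / 1000
= 0.157 mm

0.157


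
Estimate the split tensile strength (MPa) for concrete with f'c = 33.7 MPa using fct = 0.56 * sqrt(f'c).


fct = 0.56 * sqrt(33.7)
= 0.56 * 5.805
= 3.251 MPa

3.251


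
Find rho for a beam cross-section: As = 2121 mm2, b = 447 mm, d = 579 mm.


rho = As / (b * d)
= 2121 / (447 * 579)
= 0.0082

0.0082


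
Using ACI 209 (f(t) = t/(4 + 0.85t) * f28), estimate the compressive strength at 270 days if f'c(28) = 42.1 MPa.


f(270) = 270 / (4 + 0.85 * 270) * 42.1
= 270 / 233.5 * 42.1
= 48.68 MPa

48.68


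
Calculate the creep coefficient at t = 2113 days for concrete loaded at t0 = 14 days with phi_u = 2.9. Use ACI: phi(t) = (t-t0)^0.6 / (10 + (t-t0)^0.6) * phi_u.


dt = 2113 - 14 = 2099
phi = 2099^0.6 / (10 + 2099^0.6) * 2.9
= 2.633

2.633


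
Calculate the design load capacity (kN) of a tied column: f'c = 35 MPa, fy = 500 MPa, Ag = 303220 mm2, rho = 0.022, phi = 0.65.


Ast = rho * Ag = 0.022 * 303220 = 6670.84 mm2
phi*Pn = 0.65 * 0.80 * (0.85 * 35 * (303220 - 6670.84) + 500 * 6670.84) / 1000
= 6322.03 kN

6322.03


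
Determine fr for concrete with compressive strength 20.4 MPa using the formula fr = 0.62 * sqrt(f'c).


fr = 0.62 * sqrt(20.4)
= 2.8 MPa

2.8


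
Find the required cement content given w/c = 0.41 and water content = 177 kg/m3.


Cement = water / (w/c)
= 177 / 0.41
= 431.7 kg/m3

431.7


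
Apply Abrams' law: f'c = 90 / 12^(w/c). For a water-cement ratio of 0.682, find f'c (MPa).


f'c = 90 / 12^0.682
= 90 / 5.445
= 16.53 MPa

16.53


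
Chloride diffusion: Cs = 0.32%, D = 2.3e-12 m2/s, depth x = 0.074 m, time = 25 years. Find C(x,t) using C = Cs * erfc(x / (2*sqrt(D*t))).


t_seconds = 25 * 365.25 * 24 * 3600 = 788940000.0 s
arg = 0.074 / (2 * sqrt(2.3e-12 * 788940000.0))
= 0.8686
erfc(0.8686) = 0.2193
C = 0.32 * 0.2193 = 0.0702%

0.0702


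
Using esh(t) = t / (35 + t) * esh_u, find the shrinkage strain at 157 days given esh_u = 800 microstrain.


esh(157) = 157 / (35 + 157) * 800
= 157 / 192 * 800
= 654.2 microstrain

654.2


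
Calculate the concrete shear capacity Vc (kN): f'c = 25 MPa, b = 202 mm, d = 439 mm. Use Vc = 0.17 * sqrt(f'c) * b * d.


Vc = 0.17 * sqrt(25) * 202 * 439 / 1000
= 75.38 kN

75.38


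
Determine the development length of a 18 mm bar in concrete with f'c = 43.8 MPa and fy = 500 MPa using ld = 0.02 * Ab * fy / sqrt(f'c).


Ab = pi * 18^2 / 4 = 254.469 mm2
ld = 0.02 * 254.469 * 500 / sqrt(43.8)
= 384.5 mm

384.5


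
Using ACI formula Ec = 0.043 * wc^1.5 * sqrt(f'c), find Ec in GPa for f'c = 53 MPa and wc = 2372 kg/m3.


Ec = 0.043 * 2372^1.5 * sqrt(53) / 1000
= 36.16 GPa

36.16


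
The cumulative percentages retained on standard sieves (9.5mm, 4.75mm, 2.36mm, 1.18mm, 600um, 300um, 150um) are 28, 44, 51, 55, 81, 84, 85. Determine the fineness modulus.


FM = sum(cumulative % retained) / 100
= 428 / 100
= 4.28

4.28


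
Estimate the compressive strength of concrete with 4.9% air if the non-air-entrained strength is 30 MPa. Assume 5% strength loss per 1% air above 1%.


Strength loss = (4.9 - 1) * 5 = 19.5%
f'c = 30 * (1 - 19.5/100)
= 24.15 MPa

24.15


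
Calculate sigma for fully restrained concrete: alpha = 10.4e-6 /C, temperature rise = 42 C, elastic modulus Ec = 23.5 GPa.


sigma = alpha * dT * Ec
= 10.4e-6 * 42 * 23.5 * 1000
= 10.265 MPa

10.265


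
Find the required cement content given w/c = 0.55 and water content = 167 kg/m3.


Cement = water / (w/c)
= 167 / 0.55
= 303.6 kg/m3

303.6


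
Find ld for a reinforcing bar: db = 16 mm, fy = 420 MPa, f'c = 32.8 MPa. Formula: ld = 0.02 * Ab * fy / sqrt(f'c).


Ab = pi * 16^2 / 4 = 201.062 mm2
ld = 0.02 * 201.062 * 420 / sqrt(32.8)
= 294.9 mm

294.9


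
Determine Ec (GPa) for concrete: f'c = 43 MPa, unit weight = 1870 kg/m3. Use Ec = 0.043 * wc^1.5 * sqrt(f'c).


Ec = 0.043 * 1870^1.5 * sqrt(43) / 1000
= 22.8 GPa

22.8


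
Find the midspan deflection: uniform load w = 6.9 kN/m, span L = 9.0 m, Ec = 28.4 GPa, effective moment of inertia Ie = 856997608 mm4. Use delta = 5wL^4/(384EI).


Convert: L = 9.0 m = 9000 mm, Ec = 28.4 GPa = 28400 MPa
delta = 5 * 6.9 * 9000^4 / (384 * 28400 * 856997608)
= 24.22 mm

24.22


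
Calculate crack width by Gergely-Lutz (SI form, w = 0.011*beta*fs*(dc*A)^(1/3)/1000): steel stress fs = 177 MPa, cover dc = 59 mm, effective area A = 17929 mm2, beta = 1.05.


w = 0.011 * beta * fs * (dc * A)^(1/3) / 1000
= 0.011 * 1.05 * 177 * (59 * 17929)^(1/3) / 1000
= 0.208 mm

0.208


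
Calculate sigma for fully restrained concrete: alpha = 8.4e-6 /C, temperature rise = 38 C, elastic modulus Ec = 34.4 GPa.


sigma = alpha * dT * Ec
= 8.4e-6 * 38 * 34.4 * 1000
= 10.98 MPa

10.98


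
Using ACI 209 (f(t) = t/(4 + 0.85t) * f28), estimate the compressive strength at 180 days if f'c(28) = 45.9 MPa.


f(180) = 180 / (4 + 0.85 * 180) * 45.9
= 180 / 157.0 * 45.9
= 52.62 MPa

52.62


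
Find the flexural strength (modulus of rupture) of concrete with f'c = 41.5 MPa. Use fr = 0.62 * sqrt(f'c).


fr = 0.62 * sqrt(41.5)
= 3.994 MPa

3.994


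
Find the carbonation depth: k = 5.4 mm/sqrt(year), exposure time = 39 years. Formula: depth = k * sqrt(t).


depth = k * sqrt(t)
= 5.4 * sqrt(39)
= 33.72 mm

33.72


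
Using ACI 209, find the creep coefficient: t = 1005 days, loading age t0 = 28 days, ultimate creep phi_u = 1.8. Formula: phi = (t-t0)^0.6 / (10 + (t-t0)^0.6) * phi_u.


dt = 1005 - 28 = 977
phi = 977^0.6 / (10 + 977^0.6) * 1.8
= 1.551

1.551


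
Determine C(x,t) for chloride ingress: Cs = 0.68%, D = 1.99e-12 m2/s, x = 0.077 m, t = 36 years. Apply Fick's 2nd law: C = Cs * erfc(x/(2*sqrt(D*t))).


t_seconds = 36 * 365.25 * 24 * 3600 = 1136073600.0 s
arg = 0.077 / (2 * sqrt(1.99e-12 * 1136073600.0))
= 0.8097
erfc(0.8097) = 0.2522
C = 0.68 * 0.2522 = 0.1715%

0.1715


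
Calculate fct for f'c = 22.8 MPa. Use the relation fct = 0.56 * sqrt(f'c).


fct = 0.56 * sqrt(22.8)
= 0.56 * 4.775
= 2.674 MPa

2.674


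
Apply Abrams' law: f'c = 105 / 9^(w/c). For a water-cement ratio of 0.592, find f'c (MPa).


f'c = 105 / 9^0.592
= 105 / 3.672
= 28.59 MPa

28.59


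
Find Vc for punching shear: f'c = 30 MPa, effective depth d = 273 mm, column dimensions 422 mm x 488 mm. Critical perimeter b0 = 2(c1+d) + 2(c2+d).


b0 = 2*(422 + 273) + 2*(488 + 273) = 2912 mm
Vc = 0.33 * sqrt(30) * 2912 * 273 / 1000
= 1436.91 kN

1436.91


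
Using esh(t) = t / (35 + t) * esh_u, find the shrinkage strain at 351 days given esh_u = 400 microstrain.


esh(351) = 351 / (35 + 351) * 400
= 351 / 386 * 400
= 363.7 microstrain

363.7


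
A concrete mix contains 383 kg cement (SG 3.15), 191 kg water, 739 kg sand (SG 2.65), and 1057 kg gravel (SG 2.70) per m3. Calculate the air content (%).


Vol cement = 383 / (3.15 * 1000) = 0.121587 m3
Vol water = 191 / 1000 = 0.191 m3
Vol sand = 739 / (2.65 * 1000) = 0.278868 m3
Vol gravel = 1057 / (2.70 * 1000) = 0.391481 m3
Total solid + water volume = 0.982937 m3
Air = (1 - 0.982937) * 100 = 1.71%

1.71


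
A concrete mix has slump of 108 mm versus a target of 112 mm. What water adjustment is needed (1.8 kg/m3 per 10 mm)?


Difference = 112 - 108 = 4 mm
Water adjustment = 4 * 1.8 / 10 = 0.7 kg/m3

0.7


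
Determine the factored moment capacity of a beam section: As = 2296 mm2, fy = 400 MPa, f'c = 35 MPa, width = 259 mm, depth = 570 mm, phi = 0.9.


a = As * fy / (0.85 * f'c * b)
= 2296 * 400 / (0.85 * 35 * 259)
= 119.1915 mm
Mn = As * fy * (d - a/2) / 10^6
= 468.7553 kN-m
phi*Mn = 0.9 * 468.7553 = 421.88 kN-m

421.88


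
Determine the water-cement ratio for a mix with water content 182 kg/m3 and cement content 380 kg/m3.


w/c = water / cement
w/c = 182 / 380 = 0.479

0.479


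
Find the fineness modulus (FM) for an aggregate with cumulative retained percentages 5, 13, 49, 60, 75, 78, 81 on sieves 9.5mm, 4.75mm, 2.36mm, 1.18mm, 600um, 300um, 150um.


FM = sum(cumulative % retained) / 100
= 361 / 100
= 3.61

3.61


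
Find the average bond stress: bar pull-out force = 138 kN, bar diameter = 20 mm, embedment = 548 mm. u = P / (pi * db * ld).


u = P / (pi * db * ld)
= 138 * 1000 / (pi * 20 * 548)
= 4.008 MPa

4.008


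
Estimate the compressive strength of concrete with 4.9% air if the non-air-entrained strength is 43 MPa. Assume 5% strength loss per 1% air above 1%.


Strength loss = (4.9 - 1) * 5 = 19.5%
f'c = 43 * (1 - 19.5/100)
= 34.61 MPa

34.61


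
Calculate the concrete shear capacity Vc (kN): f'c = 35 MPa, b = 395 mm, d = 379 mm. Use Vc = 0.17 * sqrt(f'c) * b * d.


Vc = 0.17 * sqrt(35) * 395 * 379 / 1000
= 150.56 kN

150.56


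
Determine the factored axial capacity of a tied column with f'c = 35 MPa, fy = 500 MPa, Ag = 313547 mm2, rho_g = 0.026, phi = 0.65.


Ast = rho * Ag = 0.026 * 313547 = 8152.222 mm2
phi*Pn = 0.65 * 0.80 * (0.85 * 35 * (313547 - 8152.222) + 500 * 8152.222) / 1000
= 6844.03 kN

6844.03


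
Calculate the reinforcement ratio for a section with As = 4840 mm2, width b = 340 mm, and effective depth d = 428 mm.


rho = As / (b * d)
= 4840 / (340 * 428)
= 0.0333

0.0333


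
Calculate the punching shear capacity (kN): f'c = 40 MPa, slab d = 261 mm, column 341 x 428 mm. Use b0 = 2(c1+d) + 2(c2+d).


b0 = 2*(341 + 261) + 2*(428 + 261) = 2582 mm
Vc = 0.33 * sqrt(40) * 2582 * 261 / 1000
= 1406.5 kN

1406.5


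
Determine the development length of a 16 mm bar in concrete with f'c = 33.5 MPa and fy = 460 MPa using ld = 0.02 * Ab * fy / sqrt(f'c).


Ab = pi * 16^2 / 4 = 201.062 mm2
ld = 0.02 * 201.062 * 460 / sqrt(33.5)
= 319.6 mm

319.6


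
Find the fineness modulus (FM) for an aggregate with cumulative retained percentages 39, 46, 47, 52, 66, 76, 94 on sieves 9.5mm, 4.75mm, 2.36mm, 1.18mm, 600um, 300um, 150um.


FM = sum(cumulative % retained) / 100
= 420 / 100
= 4.2

4.2


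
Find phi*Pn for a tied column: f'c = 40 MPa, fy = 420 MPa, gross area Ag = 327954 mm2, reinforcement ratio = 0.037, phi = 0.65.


Ast = rho * Ag = 0.037 * 327954 = 12134.298 mm2
phi*Pn = 0.65 * 0.80 * (0.85 * 40 * (327954 - 12134.298) + 420 * 12134.298) / 1000
= 8233.82 kN

8233.82


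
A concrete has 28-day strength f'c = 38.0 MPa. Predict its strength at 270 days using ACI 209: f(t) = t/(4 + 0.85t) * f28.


f(270) = 270 / (4 + 0.85 * 270) * 38.0
= 270 / 233.5 * 38.0
= 43.94 MPa

43.94


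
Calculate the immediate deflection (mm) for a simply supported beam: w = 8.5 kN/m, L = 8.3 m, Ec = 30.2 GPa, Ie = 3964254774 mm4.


Convert: L = 8.3 m = 8300 mm, Ec = 30.2 GPa = 30200 MPa
delta = 5 * 8.5 * 8300^4 / (384 * 30200 * 3964254774)
= 4.39 mm

4.39


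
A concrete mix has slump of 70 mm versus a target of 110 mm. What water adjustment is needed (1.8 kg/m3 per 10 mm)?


Difference = 110 - 70 = 40 mm
Water adjustment = 40 * 1.8 / 10 = 7.2 kg/m3

7.2


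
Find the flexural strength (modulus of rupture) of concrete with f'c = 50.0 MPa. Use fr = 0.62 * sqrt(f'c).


fr = 0.62 * sqrt(50.0)
= 4.384 MPa

4.384


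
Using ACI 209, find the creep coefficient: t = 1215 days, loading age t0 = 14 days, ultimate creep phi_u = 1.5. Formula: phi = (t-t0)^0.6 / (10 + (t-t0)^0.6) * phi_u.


dt = 1215 - 14 = 1201
phi = 1201^0.6 / (10 + 1201^0.6) * 1.5
= 1.313

1.313


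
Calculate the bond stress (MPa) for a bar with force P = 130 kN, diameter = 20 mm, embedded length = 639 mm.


u = P / (pi * db * ld)
= 130 * 1000 / (pi * 20 * 639)
= 3.238 MPa

3.238


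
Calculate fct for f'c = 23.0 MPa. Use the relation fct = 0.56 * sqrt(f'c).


fct = 0.56 * sqrt(23.0)
= 0.56 * 4.796
= 2.686 MPa

2.686


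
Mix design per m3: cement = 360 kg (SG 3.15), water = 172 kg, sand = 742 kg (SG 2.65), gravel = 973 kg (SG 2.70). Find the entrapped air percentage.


Vol cement = 360 / (3.15 * 1000) = 0.114286 m3
Vol water = 172 / 1000 = 0.172 m3
Vol sand = 742 / (2.65 * 1000) = 0.28 m3
Vol gravel = 973 / (2.70 * 1000) = 0.36037 m3
Total solid + water volume = 0.926656 m3
Air = (1 - 0.926656) * 100 = 7.33%

7.33


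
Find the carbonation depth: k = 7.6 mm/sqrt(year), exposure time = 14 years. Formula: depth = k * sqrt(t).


depth = k * sqrt(t)
= 7.6 * sqrt(14)
= 28.44 mm

28.44


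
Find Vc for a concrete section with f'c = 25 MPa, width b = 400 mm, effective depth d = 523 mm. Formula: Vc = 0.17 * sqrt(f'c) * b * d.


Vc = 0.17 * sqrt(25) * 400 * 523 / 1000
= 177.82 kN

177.82


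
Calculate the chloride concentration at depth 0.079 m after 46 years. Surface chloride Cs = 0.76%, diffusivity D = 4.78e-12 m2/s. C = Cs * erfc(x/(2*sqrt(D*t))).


t_seconds = 46 * 365.25 * 24 * 3600 = 1451649600.0 s
arg = 0.079 / (2 * sqrt(4.78e-12 * 1451649600.0))
= 0.4742
erfc(0.4742) = 0.5025
C = 0.76 * 0.5025 = 0.3819%

0.3819


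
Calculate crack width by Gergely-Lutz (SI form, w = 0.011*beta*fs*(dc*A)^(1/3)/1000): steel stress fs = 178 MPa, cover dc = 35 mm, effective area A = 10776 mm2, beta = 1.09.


w = 0.011 * beta * fs * (dc * A)^(1/3) / 1000
= 0.011 * 1.09 * 178 * (35 * 10776)^(1/3) / 1000
= 0.154 mm

0.154


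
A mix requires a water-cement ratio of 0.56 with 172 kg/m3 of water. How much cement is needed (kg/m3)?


Cement = water / (w/c)
= 172 / 0.56
= 307.1 kg/m3

307.1


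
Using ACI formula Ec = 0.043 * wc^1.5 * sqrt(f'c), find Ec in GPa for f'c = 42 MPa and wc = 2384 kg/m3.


Ec = 0.043 * 2384^1.5 * sqrt(42) / 1000
= 32.44 GPa

32.44


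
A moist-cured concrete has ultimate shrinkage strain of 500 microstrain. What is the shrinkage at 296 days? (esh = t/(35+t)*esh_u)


esh(296) = 296 / (35 + 296) * 500
= 296 / 331 * 500
= 447.1 microstrain

447.1


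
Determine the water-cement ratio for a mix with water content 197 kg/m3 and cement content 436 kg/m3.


w/c = water / cement
w/c = 197 / 436 = 0.452

0.452


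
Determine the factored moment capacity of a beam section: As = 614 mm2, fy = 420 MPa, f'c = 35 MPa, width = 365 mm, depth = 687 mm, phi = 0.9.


a = As * fy / (0.85 * f'c * b)
= 614 * 420 / (0.85 * 35 * 365)
= 23.7486 mm
Mn = As * fy * (d - a/2) / 10^6
= 174.1014 kN-m
phi*Mn = 0.9 * 174.1014 = 156.69 kN-m

156.69


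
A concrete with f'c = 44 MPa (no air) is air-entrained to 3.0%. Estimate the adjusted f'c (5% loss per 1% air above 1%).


Strength loss = (3.0 - 1) * 5 = 10.0%
f'c = 44 * (1 - 10.0/100)
= 39.6 MPa

39.6


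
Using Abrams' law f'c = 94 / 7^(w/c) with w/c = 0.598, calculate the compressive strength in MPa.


f'c = 94 / 7^0.598
= 94 / 3.202
= 29.36 MPa

29.36


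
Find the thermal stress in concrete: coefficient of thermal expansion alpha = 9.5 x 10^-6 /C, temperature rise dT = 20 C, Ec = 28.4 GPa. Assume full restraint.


sigma = alpha * dT * Ec
= 9.5e-6 * 20 * 28.4 * 1000
= 5.396 MPa

5.396


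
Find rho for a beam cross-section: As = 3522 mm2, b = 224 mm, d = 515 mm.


rho = As / (b * d)
= 3522 / (224 * 515)
= 0.0305

0.0305


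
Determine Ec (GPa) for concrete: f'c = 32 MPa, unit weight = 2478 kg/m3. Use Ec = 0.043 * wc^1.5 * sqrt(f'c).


Ec = 0.043 * 2478^1.5 * sqrt(32) / 1000
= 30.01 GPa

30.01


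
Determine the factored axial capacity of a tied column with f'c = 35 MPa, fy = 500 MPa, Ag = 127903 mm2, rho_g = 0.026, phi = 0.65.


Ast = rho * Ag = 0.026 * 127903 = 3325.478 mm2
phi*Pn = 0.65 * 0.80 * (0.85 * 35 * (127903 - 3325.478) + 500 * 3325.478) / 1000
= 2791.84 kN

2791.84


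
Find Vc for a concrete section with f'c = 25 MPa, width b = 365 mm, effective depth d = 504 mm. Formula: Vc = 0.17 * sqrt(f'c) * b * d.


Vc = 0.17 * sqrt(25) * 365 * 504 / 1000
= 156.37 kN

156.37


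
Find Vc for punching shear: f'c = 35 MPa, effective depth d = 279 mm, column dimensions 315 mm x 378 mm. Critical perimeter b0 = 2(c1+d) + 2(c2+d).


b0 = 2*(315 + 279) + 2*(378 + 279) = 2502 mm
Vc = 0.33 * sqrt(35) * 2502 * 279 / 1000
= 1362.82 kN

1362.82


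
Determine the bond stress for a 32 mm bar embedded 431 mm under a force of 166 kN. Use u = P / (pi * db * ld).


u = P / (pi * db * ld)
= 166 * 1000 / (pi * 32 * 431)
= 3.831 MPa

3.831


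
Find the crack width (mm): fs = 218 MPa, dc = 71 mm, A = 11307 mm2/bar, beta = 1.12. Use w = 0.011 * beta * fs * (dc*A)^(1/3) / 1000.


w = 0.011 * beta * fs * (dc * A)^(1/3) / 1000
= 0.011 * 1.12 * 218 * (71 * 11307)^(1/3) / 1000
= 0.25 mm

0.25


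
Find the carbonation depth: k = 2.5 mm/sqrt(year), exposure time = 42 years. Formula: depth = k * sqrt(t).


depth = k * sqrt(t)
= 2.5 * sqrt(42)
= 16.2 mm

16.2


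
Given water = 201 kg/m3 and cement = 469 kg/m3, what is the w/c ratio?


w/c = water / cement
w/c = 201 / 469 = 0.429

0.429


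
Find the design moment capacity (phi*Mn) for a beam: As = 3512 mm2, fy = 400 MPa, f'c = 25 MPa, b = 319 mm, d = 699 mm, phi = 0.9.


a = As * fy / (0.85 * f'c * b)
= 3512 * 400 / (0.85 * 25 * 319)
= 207.2358 mm
Mn = As * fy * (d - a/2) / 10^6
= 836.3927 kN-m
phi*Mn = 0.9 * 836.3927 = 752.75 kN-m

752.75


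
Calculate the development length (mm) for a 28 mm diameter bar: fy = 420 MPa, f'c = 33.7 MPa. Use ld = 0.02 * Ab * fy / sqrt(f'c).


Ab = pi * 28^2 / 4 = 615.752 mm2
ld = 0.02 * 615.752 * 420 / sqrt(33.7)
= 891.0 mm

891.0


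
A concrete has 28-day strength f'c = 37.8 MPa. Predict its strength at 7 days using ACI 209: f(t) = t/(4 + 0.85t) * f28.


f(7) = 7 / (4 + 0.85 * 7) * 37.8
= 7 / 9.95 * 37.8
= 26.59 MPa

26.59


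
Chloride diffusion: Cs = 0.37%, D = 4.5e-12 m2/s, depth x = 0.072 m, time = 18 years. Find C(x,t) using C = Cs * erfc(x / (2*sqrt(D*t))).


t_seconds = 18 * 365.25 * 24 * 3600 = 568036800.0 s
arg = 0.072 / (2 * sqrt(4.5e-12 * 568036800.0))
= 0.712
erfc(0.712) = 0.3139
C = 0.37 * 0.3139 = 0.1162%

0.1162


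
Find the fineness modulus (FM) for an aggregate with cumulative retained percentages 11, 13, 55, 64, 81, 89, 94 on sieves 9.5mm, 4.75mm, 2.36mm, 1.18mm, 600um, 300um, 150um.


FM = sum(cumulative % retained) / 100
= 407 / 100
= 4.07

4.07


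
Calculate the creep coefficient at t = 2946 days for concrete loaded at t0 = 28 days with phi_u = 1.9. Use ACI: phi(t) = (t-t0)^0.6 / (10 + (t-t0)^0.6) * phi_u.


dt = 2946 - 28 = 2918
phi = 2918^0.6 / (10 + 2918^0.6) * 1.9
= 1.754

1.754


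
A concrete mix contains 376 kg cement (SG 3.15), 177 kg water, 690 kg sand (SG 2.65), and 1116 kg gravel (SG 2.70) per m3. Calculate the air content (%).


Vol cement = 376 / (3.15 * 1000) = 0.119365 m3
Vol water = 177 / 1000 = 0.177 m3
Vol sand = 690 / (2.65 * 1000) = 0.260377 m3
Vol gravel = 1116 / (2.70 * 1000) = 0.413333 m3
Total solid + water volume = 0.970076 m3
Air = (1 - 0.970076) * 100 = 2.99%

2.99


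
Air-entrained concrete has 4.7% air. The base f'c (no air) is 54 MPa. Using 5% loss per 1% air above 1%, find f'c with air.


Strength loss = (4.7 - 1) * 5 = 18.5%
f'c = 54 * (1 - 18.5/100)
= 44.01 MPa

44.01


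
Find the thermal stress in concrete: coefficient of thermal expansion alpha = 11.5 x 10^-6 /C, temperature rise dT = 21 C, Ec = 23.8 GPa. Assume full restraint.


sigma = alpha * dT * Ec
= 11.5e-6 * 21 * 23.8 * 1000
= 5.748 MPa

5.748


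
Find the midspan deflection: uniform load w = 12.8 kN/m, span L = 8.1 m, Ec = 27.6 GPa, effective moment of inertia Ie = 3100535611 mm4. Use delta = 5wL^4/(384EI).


Convert: L = 8.1 m = 8100 mm, Ec = 27.6 GPa = 27600 MPa
delta = 5 * 12.8 * 8100^4 / (384 * 27600 * 3100535611)
= 8.38 mm

8.38


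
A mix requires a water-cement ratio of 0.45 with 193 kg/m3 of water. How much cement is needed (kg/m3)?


Cement = water / (w/c)
= 193 / 0.45
= 428.9 kg/m3

428.9


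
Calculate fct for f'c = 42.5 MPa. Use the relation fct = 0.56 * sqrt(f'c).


fct = 0.56 * sqrt(42.5)
= 0.56 * 6.519
= 3.651 MPa

3.651


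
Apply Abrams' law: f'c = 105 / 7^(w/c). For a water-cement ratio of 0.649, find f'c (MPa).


f'c = 105 / 7^0.649
= 105 / 3.536
= 29.7 MPa

29.7


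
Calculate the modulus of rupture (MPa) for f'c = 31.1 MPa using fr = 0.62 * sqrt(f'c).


fr = 0.62 * sqrt(31.1)
= 3.458 MPa

3.458


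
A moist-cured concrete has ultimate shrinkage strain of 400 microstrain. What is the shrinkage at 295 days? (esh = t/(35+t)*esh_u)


esh(295) = 295 / (35 + 295) * 400
= 295 / 330 * 400
= 357.6 microstrain

357.6


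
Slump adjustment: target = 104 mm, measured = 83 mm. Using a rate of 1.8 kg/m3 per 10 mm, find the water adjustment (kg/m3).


Difference = 104 - 83 = 21 mm
Water adjustment = 21 * 1.8 / 10 = 3.8 kg/m3

3.8


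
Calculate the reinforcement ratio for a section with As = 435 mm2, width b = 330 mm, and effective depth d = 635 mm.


rho = As / (b * d)
= 435 / (330 * 635)
= 0.0021

0.0021


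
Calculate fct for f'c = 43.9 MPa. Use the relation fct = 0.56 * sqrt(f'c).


fct = 0.56 * sqrt(43.9)
= 0.56 * 6.626
= 3.71 MPa

3.71


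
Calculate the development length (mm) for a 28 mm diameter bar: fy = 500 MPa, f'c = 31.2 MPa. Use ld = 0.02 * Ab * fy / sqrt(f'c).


Ab = pi * 28^2 / 4 = 615.752 mm2
ld = 0.02 * 615.752 * 500 / sqrt(31.2)
= 1102.4 mm

1102.4


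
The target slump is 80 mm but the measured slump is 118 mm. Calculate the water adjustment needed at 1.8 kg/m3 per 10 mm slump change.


Difference = 80 - 118 = -38 mm
Water adjustment = -38 * 1.8 / 10 = -6.8 kg/m3

-6.8


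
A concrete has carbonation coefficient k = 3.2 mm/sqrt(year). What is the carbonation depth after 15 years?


depth = k * sqrt(t)
= 3.2 * sqrt(15)
= 12.39 mm

12.39


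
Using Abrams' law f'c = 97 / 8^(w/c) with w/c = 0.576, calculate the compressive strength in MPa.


f'c = 97 / 8^0.576
= 97 / 3.313
= 29.28 MPa

29.28


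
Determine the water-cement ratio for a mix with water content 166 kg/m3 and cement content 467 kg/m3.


w/c = water / cement
w/c = 166 / 467 = 0.355

0.355


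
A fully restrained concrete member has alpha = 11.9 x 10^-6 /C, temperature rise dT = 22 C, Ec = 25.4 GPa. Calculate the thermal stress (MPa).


sigma = alpha * dT * Ec
= 11.9e-6 * 22 * 25.4 * 1000
= 6.65 MPa

6.65


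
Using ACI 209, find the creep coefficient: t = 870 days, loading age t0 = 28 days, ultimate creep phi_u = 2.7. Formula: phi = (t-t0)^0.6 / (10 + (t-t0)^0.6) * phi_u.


dt = 870 - 28 = 842
phi = 842^0.6 / (10 + 842^0.6) * 2.7
= 2.296

2.296


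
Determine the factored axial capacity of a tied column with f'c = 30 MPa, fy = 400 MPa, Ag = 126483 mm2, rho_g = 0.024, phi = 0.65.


Ast = rho * Ag = 0.024 * 126483 = 3035.592 mm2
phi*Pn = 0.65 * 0.80 * (0.85 * 30 * (126483 - 3035.592) + 400 * 3035.592) / 1000
= 2268.32 kN

2268.32


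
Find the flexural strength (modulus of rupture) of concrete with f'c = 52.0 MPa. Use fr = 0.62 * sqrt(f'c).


fr = 0.62 * sqrt(52.0)
= 4.471 MPa

4.471


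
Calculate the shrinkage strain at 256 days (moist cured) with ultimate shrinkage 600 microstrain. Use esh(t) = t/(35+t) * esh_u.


esh(256) = 256 / (35 + 256) * 600
= 256 / 291 * 600
= 527.8 microstrain

527.8


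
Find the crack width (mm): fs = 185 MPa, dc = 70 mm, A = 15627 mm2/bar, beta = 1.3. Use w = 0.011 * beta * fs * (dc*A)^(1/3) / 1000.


w = 0.011 * beta * fs * (dc * A)^(1/3) / 1000
= 0.011 * 1.3 * 185 * (70 * 15627)^(1/3) / 1000
= 0.273 mm

0.273


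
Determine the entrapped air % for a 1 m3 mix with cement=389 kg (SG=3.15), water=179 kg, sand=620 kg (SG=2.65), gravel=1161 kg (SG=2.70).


Vol cement = 389 / (3.15 * 1000) = 0.123492 m3
Vol water = 179 / 1000 = 0.179 m3
Vol sand = 620 / (2.65 * 1000) = 0.233962 m3
Vol gravel = 1161 / (2.70 * 1000) = 0.43 m3
Total solid + water volume = 0.966454 m3
Air = (1 - 0.966454) * 100 = 3.35%

3.35


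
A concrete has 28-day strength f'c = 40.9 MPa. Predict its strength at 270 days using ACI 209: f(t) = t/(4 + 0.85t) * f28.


f(270) = 270 / (4 + 0.85 * 270) * 40.9
= 270 / 233.5 * 40.9
= 47.29 MPa

47.29


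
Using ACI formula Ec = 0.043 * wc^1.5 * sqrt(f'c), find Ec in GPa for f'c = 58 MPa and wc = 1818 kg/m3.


Ec = 0.043 * 1818^1.5 * sqrt(58) / 1000
= 25.38 GPa

25.38


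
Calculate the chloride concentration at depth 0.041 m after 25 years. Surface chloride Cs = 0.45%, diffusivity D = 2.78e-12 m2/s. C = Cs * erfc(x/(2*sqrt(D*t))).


t_seconds = 25 * 365.25 * 24 * 3600 = 788940000.0 s
arg = 0.041 / (2 * sqrt(2.78e-12 * 788940000.0))
= 0.4377
erfc(0.4377) = 0.5359
C = 0.45 * 0.5359 = 0.2411%

0.2411


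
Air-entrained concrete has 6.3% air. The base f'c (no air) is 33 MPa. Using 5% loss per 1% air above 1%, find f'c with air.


Strength loss = (6.3 - 1) * 5 = 26.5%
f'c = 33 * (1 - 26.5/100)
= 24.25 MPa

24.25


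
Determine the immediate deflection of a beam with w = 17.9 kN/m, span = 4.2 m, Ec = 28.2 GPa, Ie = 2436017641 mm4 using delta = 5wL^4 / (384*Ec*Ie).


Convert: L = 4.2 m = 4200 mm, Ec = 28.2 GPa = 28200 MPa
delta = 5 * 17.9 * 4200^4 / (384 * 28200 * 2436017641)
= 1.06 mm

1.06


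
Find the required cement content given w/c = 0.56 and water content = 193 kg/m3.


Cement = water / (w/c)
= 193 / 0.56
= 344.6 kg/m3

344.6


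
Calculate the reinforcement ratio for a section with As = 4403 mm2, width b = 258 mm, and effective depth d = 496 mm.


rho = As / (b * d)
= 4403 / (258 * 496)
= 0.0344

0.0344


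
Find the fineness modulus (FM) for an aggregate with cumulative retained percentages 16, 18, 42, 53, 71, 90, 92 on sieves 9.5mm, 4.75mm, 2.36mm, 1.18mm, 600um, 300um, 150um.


FM = sum(cumulative % retained) / 100
= 382 / 100
= 3.82

3.82


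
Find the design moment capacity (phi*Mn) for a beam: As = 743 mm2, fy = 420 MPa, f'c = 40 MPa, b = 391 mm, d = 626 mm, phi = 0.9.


a = As * fy / (0.85 * f'c * b)
= 743 * 420 / (0.85 * 40 * 391)
= 23.4737 mm
Mn = As * fy * (d - a/2) / 10^6
= 191.687 kN-m
phi*Mn = 0.9 * 191.687 = 172.52 kN-m

172.52


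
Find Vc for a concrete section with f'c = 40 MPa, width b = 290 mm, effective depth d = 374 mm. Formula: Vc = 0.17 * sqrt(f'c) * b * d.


Vc = 0.17 * sqrt(40) * 290 * 374 / 1000
= 116.61 kN

116.61


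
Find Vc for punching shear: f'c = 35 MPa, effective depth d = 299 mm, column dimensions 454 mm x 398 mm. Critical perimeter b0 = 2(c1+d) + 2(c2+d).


b0 = 2*(454 + 299) + 2*(398 + 299) = 2900 mm
Vc = 0.33 * sqrt(35) * 2900 * 299 / 1000
= 1692.84 kN

1692.84


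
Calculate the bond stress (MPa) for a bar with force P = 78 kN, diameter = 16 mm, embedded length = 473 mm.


u = P / (pi * db * ld)
= 78 * 1000 / (pi * 16 * 473)
= 3.281 MPa

3.281


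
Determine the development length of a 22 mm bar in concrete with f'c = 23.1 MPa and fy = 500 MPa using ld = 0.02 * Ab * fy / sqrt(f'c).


Ab = pi * 22^2 / 4 = 380.133 mm2
ld = 0.02 * 380.133 * 500 / sqrt(23.1)
= 790.9 mm

790.9


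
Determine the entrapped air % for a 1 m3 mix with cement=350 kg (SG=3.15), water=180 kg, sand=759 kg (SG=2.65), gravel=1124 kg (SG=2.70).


Vol cement = 350 / (3.15 * 1000) = 0.111111 m3
Vol water = 180 / 1000 = 0.18 m3
Vol sand = 759 / (2.65 * 1000) = 0.286415 m3
Vol gravel = 1124 / (2.70 * 1000) = 0.416296 m3
Total solid + water volume = 0.993823 m3
Air = (1 - 0.993823) * 100 = 0.62%

0.62


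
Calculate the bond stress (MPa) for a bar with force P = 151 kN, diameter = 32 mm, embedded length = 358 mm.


u = P / (pi * db * ld)
= 151 * 1000 / (pi * 32 * 358)
= 4.196 MPa

4.196


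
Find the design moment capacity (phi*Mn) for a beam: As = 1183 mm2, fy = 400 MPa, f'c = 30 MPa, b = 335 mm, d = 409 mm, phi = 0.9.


a = As * fy / (0.85 * f'c * b)
= 1183 * 400 / (0.85 * 30 * 335)
= 55.3936 mm
Mn = As * fy * (d - a/2) / 10^6
= 180.4327 kN-m
phi*Mn = 0.9 * 180.4327 = 162.39 kN-m

162.39


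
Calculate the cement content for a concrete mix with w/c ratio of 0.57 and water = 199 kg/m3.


Cement = water / (w/c)
= 199 / 0.57
= 349.1 kg/m3

349.1


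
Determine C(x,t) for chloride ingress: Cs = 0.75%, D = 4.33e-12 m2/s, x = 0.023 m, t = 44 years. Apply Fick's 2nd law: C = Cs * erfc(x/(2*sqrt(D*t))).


t_seconds = 44 * 365.25 * 24 * 3600 = 1388534400.0 s
arg = 0.023 / (2 * sqrt(4.33e-12 * 1388534400.0))
= 0.1483
erfc(0.1483) = 0.8339
C = 0.75 * 0.8339 = 0.6254%

0.6254


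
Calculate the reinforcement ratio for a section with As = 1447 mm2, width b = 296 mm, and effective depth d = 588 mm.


rho = As / (b * d)
= 1447 / (296 * 588)
= 0.0083

0.0083


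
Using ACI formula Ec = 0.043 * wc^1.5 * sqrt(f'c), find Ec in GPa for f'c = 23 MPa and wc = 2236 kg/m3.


Ec = 0.043 * 2236^1.5 * sqrt(23) / 1000
= 21.8 GPa

21.8


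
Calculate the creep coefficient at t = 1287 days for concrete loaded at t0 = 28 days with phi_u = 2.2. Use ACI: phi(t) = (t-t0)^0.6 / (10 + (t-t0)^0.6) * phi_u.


dt = 1287 - 28 = 1259
phi = 1259^0.6 / (10 + 1259^0.6) * 2.2
= 1.933

1.933


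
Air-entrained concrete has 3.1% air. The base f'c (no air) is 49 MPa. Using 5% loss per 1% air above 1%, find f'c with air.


Strength loss = (3.1 - 1) * 5 = 10.5%
f'c = 49 * (1 - 10.5/100)
= 43.86 MPa

43.86


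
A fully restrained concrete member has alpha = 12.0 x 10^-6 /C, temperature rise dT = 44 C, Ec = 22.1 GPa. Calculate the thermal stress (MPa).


sigma = alpha * dT * Ec
= 12.0e-6 * 44 * 22.1 * 1000
= 11.669 MPa

11.669


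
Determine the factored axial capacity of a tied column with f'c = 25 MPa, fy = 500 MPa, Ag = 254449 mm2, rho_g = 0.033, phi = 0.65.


Ast = rho * Ag = 0.033 * 254449 = 8396.817 mm2
phi*Pn = 0.65 * 0.80 * (0.85 * 25 * (254449 - 8396.817) + 500 * 8396.817) / 1000
= 4902.05 kN

4902.05


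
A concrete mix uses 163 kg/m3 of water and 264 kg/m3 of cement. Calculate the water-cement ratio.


w/c = water / cement
w/c = 163 / 264 = 0.617

0.617


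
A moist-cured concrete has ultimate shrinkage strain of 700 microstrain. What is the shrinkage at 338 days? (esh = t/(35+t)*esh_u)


esh(338) = 338 / (35 + 338) * 700
= 338 / 373 * 700
= 634.3 microstrain

634.3


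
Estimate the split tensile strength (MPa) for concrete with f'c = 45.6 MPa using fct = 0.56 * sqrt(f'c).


fct = 0.56 * sqrt(45.6)
= 0.56 * 6.753
= 3.782 MPa

3.782


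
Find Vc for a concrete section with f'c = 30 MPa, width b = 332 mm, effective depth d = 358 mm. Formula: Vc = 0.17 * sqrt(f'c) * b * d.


Vc = 0.17 * sqrt(30) * 332 * 358 / 1000
= 110.67 kN

110.67


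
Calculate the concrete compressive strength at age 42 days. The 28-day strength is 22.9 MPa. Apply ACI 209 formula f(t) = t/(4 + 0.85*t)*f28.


f(42) = 42 / (4 + 0.85 * 42) * 22.9
= 42 / 39.7 * 22.9
= 24.23 MPa

24.23


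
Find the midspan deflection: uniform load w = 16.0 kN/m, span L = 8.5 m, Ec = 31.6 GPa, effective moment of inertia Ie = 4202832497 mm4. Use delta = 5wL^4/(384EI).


Convert: L = 8.5 m = 8500 mm, Ec = 31.6 GPa = 31600 MPa
delta = 5 * 16.0 * 8500^4 / (384 * 31600 * 4202832497)
= 8.19 mm

8.19


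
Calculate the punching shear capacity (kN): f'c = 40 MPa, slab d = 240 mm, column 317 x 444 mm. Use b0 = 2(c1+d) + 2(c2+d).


b0 = 2*(317 + 240) + 2*(444 + 240) = 2482 mm
Vc = 0.33 * sqrt(40) * 2482 * 240 / 1000
= 1243.25 kN

1243.25


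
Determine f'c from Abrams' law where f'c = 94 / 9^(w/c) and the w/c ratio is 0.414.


f'c = 94 / 9^0.414
= 94 / 2.483
= 37.85 MPa

37.85


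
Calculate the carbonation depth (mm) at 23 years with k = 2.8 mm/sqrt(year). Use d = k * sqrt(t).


depth = k * sqrt(t)
= 2.8 * sqrt(23)
= 13.43 mm

13.43


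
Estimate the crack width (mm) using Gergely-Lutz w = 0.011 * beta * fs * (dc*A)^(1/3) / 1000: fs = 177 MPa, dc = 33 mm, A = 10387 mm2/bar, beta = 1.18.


w = 0.011 * beta * fs * (dc * A)^(1/3) / 1000
= 0.011 * 1.18 * 177 * (33 * 10387)^(1/3) / 1000
= 0.161 mm

0.161


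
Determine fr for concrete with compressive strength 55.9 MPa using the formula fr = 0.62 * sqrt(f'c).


fr = 0.62 * sqrt(55.9)
= 4.636 MPa

4.636


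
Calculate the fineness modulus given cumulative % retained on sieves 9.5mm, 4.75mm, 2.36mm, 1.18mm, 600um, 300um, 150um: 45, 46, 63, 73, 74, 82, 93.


FM = sum(cumulative % retained) / 100
= 476 / 100
= 4.76

4.76
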